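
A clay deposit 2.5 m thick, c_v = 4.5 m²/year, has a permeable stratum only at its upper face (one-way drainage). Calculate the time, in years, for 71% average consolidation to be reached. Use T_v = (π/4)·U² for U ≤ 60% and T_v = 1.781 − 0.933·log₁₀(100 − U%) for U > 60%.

Drainage path length: H_d = H = 2.5 m (single drainage).
U > 60%: T_v = 1.781 − 0.933·log₁₀(100 − 71) = 0.41658.
t = T_v·H_d²/c_v = 0.41658×2.5²/4.5 = 0.5786 years.

t ≈ 0.579 years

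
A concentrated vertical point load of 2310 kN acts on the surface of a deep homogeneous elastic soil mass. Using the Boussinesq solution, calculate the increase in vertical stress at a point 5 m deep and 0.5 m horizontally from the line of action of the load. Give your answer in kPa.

Boussinesq vertical stress below a point load on an elastic half-space:
Δσ_z = 3P/(2πz²) · [1 + (r/z)²]^(−5/2)
r/z = 0.5/5 = 0.1; [1+(r/z)²]^(−5/2) = 0.97543.
Δσ_z = 3×2310/(2π×5²) × 0.97543 = 44.118 × 0.97543 = 43.03 kPa

Δσ_z ≈ 43 kPa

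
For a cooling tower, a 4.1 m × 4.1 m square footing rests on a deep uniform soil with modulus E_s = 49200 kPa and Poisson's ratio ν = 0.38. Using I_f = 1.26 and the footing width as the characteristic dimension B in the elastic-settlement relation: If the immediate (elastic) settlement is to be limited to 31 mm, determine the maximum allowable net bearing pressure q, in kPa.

q ≈ 345 kPa

S_e = q·B·(1−ν²)/E_s · I_f  ⇒  q = S_e·E_s / (B·(1−ν²)·I_f).
q = 0.031 × 49200 / (4.1 × 0.8556 × 1.26) = 345.1 kPa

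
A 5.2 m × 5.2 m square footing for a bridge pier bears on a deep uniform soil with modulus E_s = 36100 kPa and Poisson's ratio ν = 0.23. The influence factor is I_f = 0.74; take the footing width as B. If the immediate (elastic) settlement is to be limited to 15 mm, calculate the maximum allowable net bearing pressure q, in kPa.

q ≈ 149 kPa

S_e = q·B·(1−ν²)/E_s · I_f  ⇒  q = S_e·E_s / (B·(1−ν²)·I_f).
q = 0.015 × 36100 / (5.2 × 0.9471 × 0.74) = 148.6 kPa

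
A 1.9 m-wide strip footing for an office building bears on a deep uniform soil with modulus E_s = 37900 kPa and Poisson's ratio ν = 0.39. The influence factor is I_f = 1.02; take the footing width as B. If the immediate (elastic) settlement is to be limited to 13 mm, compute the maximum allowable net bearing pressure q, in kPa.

q ≈ 300 kPa

S_e = q·B·(1−ν²)/E_s · I_f  ⇒  q = S_e·E_s / (B·(1−ν²)·I_f).
q = 0.013 × 37900 / (1.9 × 0.8479 × 1.02) = 299.8 kPa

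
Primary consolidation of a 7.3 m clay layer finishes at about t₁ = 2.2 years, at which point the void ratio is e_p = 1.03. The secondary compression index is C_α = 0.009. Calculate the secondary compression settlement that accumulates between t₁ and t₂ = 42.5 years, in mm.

S_s ≈ 41.6 mm

Secondary compression: S_s = C_α·H/(1+e_p)·log₁₀(t₂/t₁)
S_s = 0.009×7.3/(1+1.03)×log₁₀(42.5/2.2)
    = 0.03236 × 1.286 = 0.04162 m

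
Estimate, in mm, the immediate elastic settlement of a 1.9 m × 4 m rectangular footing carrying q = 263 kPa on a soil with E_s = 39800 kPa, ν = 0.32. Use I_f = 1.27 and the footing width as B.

Immediate (elastic) settlement: S_e = q·B·(1−ν²)/E_s · I_f.
S_e = 263 × 1.9 × (1 − 0.32²) / 39800 × 1.27
    = 263 × 1.9 × 0.8976 / 39800 × 1.27
    = 0.01431 m = 14.31 mm

S_e ≈ 14.3 mm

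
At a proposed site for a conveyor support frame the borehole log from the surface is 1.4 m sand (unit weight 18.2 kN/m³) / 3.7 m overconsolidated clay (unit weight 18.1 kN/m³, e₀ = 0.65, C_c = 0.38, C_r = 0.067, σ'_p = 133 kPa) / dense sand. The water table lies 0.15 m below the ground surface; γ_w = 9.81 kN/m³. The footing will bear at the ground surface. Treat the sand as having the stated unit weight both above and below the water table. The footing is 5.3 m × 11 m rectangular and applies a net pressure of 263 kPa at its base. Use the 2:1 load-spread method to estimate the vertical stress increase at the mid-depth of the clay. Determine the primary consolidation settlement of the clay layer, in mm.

Mid-depth of clay below the ground surface: z = 1.4 + 3.7/2 = 3.25 m.
Total vertical stress at mid-clay: σ_v = 18.2×1.4 + 18.1×1.85 = 58.965 kPa.
Pore pressure: u = 9.81×(3.25 − 0.15) = 30.411 kPa.
Initial effective stress: σ'_0 = σ_v − u = 58.965 − 30.411 = 28.554 kPa.
Stress increase at mid-clay by the 2:1 spreading method:
Δσ = qBL/((B+z)(L+z)) = 263×5.3×11/((5.3+3.25)(11+3.25)) = 125.85 kPa
Final effective stress: σ'_f = 28.554 + 125.85 = 154.4 kPa.
σ'_f = 154.4 > σ'_p = 133 kPa, so the stress path crosses the preconsolidation pressure — recompression up to σ'_p, then virgin compression beyond:
S_c = H/(1+e₀)·[C_r·log₁₀(σ'_p/σ'_0) + C_c·log₁₀(σ'_f/σ'_p)]
    = 3.7/1.65 × [0.067×log₁₀(133/28.554) + 0.38×log₁₀(154.4/133)]
    = 2.2424 × [0.044768 + 0.024622] = 0.1556 m

S_c ≈ 156 mm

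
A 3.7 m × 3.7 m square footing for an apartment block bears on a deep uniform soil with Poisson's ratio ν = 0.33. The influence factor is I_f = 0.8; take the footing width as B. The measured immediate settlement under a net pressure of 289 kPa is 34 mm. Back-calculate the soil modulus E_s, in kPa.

S_e = q·B·(1−ν²)/E_s · I_f  ⇒  E_s = q·B·(1−ν²)·I_f / S_e.
E_s = 289 × 3.7 × 0.8911 × 0.8 / 0.034 = 22420 kPa

E_s ≈ 22400 kPa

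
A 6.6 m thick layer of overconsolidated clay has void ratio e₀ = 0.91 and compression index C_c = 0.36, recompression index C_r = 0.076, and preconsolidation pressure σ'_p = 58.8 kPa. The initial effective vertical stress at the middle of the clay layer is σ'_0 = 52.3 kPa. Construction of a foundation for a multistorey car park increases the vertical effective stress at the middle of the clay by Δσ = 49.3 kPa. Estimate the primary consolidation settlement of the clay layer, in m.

Final effective stress: σ'_f = 52.3 + 49.3 = 101.6 kPa.
σ'_f = 101.6 > σ'_p = 58.8 kPa, so the stress path crosses the preconsolidation pressure — recompression up to σ'_p, then virgin compression beyond:
S_c = H/(1+e₀)·[C_r·log₁₀(σ'_p/σ'_0) + C_c·log₁₀(σ'_f/σ'_p)]
    = 6.6/1.91 × [0.076×log₁₀(58.8/52.3) + 0.36×log₁₀(101.6/58.8)]
    = 3.4555 × [0.0038665 + 0.085506] = 0.3088 m

S_c ≈ 0.309 m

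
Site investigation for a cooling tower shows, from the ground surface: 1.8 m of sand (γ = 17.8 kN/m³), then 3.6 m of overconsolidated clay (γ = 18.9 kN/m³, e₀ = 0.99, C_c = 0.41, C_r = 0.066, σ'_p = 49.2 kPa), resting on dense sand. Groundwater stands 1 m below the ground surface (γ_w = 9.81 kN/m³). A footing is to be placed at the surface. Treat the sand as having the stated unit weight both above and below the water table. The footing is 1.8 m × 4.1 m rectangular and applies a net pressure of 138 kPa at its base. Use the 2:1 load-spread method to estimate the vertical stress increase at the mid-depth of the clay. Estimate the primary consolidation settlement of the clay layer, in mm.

Mid-depth of clay below the ground surface: z = 1.8 + 3.6/2 = 3.6 m.
Total vertical stress at mid-clay: σ_v = 17.8×1.8 + 18.9×1.8 = 66.06 kPa.
Pore pressure: u = 9.81×(3.6 − 1) = 25.506 kPa.
Initial effective stress: σ'_0 = σ_v − u = 66.06 − 25.506 = 40.554 kPa.
Stress increase at mid-clay by the 2:1 spreading method:
Δσ = qBL/((B+z)(L+z)) = 138×1.8×4.1/((1.8+3.6)(4.1+3.6)) = 24.494 kPa
Final effective stress: σ'_f = 40.554 + 24.494 = 65.048 kPa.
σ'_f = 65.048 > σ'_p = 49.2 kPa, so the stress path crosses the preconsolidation pressure — recompression up to σ'_p, then virgin compression beyond:
S_c = H/(1+e₀)·[C_r·log₁₀(σ'_p/σ'_0) + C_c·log₁₀(σ'_f/σ'_p)]
    = 3.6/1.99 × [0.066×log₁₀(49.2/40.554) + 0.41×log₁₀(65.048/49.2)]
    = 1.809 × [0.0055395 + 0.04972] = 0.09996 m

S_c ≈ 100 mm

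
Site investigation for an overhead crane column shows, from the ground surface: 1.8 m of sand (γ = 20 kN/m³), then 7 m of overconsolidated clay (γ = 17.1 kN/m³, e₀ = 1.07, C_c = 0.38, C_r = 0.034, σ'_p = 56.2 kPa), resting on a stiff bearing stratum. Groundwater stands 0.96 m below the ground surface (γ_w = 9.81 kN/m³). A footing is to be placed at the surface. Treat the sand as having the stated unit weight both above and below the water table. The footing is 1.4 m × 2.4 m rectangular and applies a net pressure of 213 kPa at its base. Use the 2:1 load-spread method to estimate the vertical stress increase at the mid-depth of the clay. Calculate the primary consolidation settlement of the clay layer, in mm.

S_c ≈ 102 mm

Mid-depth of clay below the ground surface: z = 1.8 + 7/2 = 5.3 m.
Total vertical stress at mid-clay: σ_v = 20×1.8 + 17.1×3.5 = 95.85 kPa.
Pore pressure: u = 9.81×(5.3 − 0.96) = 42.575 kPa.
Initial effective stress: σ'_0 = σ_v − u = 95.85 − 42.575 = 53.275 kPa.
Stress increase at mid-clay by the 2:1 spreading method:
Δσ = qBL/((B+z)(L+z)) = 213×1.4×2.4/((1.4+5.3)(2.4+5.3)) = 13.872 kPa
Final effective stress: σ'_f = 53.275 + 13.872 = 67.147 kPa.
σ'_f = 67.147 > σ'_p = 56.2 kPa, so the stress path crosses the preconsolidation pressure — recompression up to σ'_p, then virgin compression beyond:
S_c = H/(1+e₀)·[C_r·log₁₀(σ'_p/σ'_0) + C_c·log₁₀(σ'_f/σ'_p)]
    = 7/2.07 × [0.034×log₁₀(56.2/53.275) + 0.38×log₁₀(67.147/56.2)]
    = 3.3816 × [0.00078924 + 0.02937] = 0.102 m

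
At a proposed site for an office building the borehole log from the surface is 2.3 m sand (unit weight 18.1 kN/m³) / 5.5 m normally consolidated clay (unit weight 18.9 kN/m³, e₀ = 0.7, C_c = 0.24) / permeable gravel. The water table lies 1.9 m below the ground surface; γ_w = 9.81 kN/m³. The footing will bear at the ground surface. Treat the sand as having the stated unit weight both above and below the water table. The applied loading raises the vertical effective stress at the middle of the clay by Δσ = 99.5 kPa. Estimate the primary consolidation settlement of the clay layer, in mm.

S_c ≈ 320 mm

Mid-depth of clay below the ground surface: z = 2.3 + 5.5/2 = 5.05 m.
Total vertical stress at mid-clay: σ_v = 18.1×2.3 + 18.9×2.75 = 93.605 kPa.
Pore pressure: u = 9.81×(5.05 − 1.9) = 30.902 kPa.
Initial effective stress: σ'_0 = σ_v − u = 93.605 − 30.902 = 62.703 kPa.
Final effective stress: σ'_f = σ'_0 + Δσ = 62.703 + 99.5 = 162.2 kPa.
Normally consolidated clay, so the full stress increment lies on the virgin compression line:
S_c = C_c·H/(1+e₀)·log₁₀(σ'_f/σ'_0) = 0.24×5.5/(1+0.7)×log₁₀(162.2/62.703)
    = 0.77647 × 0.41276 = 0.3205 m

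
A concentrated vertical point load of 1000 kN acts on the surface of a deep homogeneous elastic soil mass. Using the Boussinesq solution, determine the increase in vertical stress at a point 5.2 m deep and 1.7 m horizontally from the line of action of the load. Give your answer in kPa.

Δσ_z ≈ 13.7 kPa

Boussinesq vertical stress below a point load on an elastic half-space:
Δσ_z = 3P/(2πz²) · [1 + (r/z)²]^(−5/2)
r/z = 1.7/5.2 = 0.32692; [1+(r/z)²]^(−5/2) = 0.7758.
Δσ_z = 3×1000/(2π×5.2²) × 0.7758 = 17.658 × 0.7758 = 13.7 kPa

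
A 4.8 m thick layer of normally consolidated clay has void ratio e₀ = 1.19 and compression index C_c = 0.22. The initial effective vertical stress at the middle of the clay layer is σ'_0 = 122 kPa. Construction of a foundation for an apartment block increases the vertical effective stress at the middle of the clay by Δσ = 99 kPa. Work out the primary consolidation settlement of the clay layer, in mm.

S_c ≈ 124 mm

Final effective stress: σ'_f = σ'_0 + Δσ = 122 + 99 = 221 kPa.
Normally consolidated clay, so the full stress increment lies on the virgin compression line:
S_c = C_c·H/(1+e₀)·log₁₀(σ'_f/σ'_0) = 0.22×4.8/(1+1.19)×log₁₀(221/122)
    = 0.48219 × 0.25803 = 0.1244 m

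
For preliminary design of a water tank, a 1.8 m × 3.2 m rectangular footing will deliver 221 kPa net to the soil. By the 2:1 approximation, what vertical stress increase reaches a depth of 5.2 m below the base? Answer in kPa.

Δσ_z ≈ 21.6 kPa

By the 2:1 method the load spreads at 1 horizontal : 2 vertical, so at depth z the loaded area has grown by z in each plan dimension:
Δσ = qBL/((B+z)(L+z)) = 221×1.8×3.2/((1.8+5.2)(3.2+5.2)) = 21.649 kPa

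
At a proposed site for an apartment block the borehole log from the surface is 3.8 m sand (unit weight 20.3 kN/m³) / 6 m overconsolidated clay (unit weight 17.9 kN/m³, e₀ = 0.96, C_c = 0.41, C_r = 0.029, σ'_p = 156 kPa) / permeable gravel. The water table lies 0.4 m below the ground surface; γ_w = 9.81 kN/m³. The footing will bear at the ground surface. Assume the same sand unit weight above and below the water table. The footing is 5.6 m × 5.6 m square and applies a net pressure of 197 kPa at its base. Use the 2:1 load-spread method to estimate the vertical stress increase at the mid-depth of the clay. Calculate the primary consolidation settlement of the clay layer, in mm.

Mid-depth of clay below the ground surface: z = 3.8 + 6/2 = 6.8 m.
Total vertical stress at mid-clay: σ_v = 20.3×3.8 + 17.9×3 = 130.84 kPa.
Pore pressure: u = 9.81×(6.8 − 0.4) = 62.784 kPa.
Initial effective stress: σ'_0 = σ_v − u = 130.84 − 62.784 = 68.056 kPa.
Stress increase at mid-clay by the 2:1 spreading method:
Δσ = qBL/((B+z)(L+z)) = 197×5.6×5.6/((5.6+6.8)(5.6+6.8)) = 40.179 kPa
Final effective stress: σ'_f = 68.056 + 40.179 = 108.23 kPa.
σ'_f = 108.23 ≤ σ'_p = 156 kPa, so the clay remains overconsolidated and only the recompression index applies:
S_c = C_r·H/(1+e₀)·log₁₀(σ'_f/σ'_0) = 0.029×6/1.96×log₁₀(108.23/68.056)
    = 0.088775 × 0.20148 = 0.01789 m

S_c ≈ 17.9 mm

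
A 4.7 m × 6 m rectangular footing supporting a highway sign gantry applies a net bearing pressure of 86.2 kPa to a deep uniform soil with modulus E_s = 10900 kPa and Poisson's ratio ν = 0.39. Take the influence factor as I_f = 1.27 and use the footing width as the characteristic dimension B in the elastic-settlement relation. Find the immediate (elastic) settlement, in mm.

S_e ≈ 40 mm

Immediate (elastic) settlement: S_e = q·B·(1−ν²)/E_s · I_f.
S_e = 86.2 × 4.7 × (1 − 0.39²) / 10900 × 1.27
    = 86.2 × 4.7 × 0.8479 / 10900 × 1.27
    = 0.04002 m = 40.02 mm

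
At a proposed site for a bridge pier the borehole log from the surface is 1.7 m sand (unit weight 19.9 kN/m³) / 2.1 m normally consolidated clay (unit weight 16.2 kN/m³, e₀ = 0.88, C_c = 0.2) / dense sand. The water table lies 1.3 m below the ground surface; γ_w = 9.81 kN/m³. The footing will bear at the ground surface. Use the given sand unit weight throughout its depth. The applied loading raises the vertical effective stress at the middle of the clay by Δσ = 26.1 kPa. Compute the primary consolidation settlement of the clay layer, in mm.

S_c ≈ 52.2 mm

Mid-depth of clay below the ground surface: z = 1.7 + 2.1/2 = 2.75 m.
Total vertical stress at mid-clay: σ_v = 19.9×1.7 + 16.2×1.05 = 50.84 kPa.
Pore pressure: u = 9.81×(2.75 − 1.3) = 14.225 kPa.
Initial effective stress: σ'_0 = σ_v − u = 50.84 − 14.225 = 36.615 kPa.
Final effective stress: σ'_f = σ'_0 + Δσ = 36.615 + 26.1 = 62.715 kPa.
Normally consolidated clay, so the full stress increment lies on the virgin compression line:
S_c = C_c·H/(1+e₀)·log₁₀(σ'_f/σ'_0) = 0.2×2.1/(1+0.88)×log₁₀(62.715/36.615)
    = 0.2234 × 0.23371 = 0.05221 m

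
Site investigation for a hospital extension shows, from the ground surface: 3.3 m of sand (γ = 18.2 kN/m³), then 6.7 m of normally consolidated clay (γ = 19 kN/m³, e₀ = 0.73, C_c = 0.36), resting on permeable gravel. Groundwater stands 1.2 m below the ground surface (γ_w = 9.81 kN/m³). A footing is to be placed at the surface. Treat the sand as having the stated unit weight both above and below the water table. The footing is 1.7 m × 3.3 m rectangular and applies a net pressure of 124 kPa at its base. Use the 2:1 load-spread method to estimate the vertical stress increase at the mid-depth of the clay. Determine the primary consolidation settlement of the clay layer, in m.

S_c ≈ 0.0682 m

Mid-depth of clay below the ground surface: z = 3.3 + 6.7/2 = 6.65 m.
Total vertical stress at mid-clay: σ_v = 18.2×3.3 + 19×3.35 = 123.71 kPa.
Pore pressure: u = 9.81×(6.65 − 1.2) = 53.465 kPa.
Initial effective stress: σ'_0 = σ_v − u = 123.71 − 53.465 = 70.245 kPa.
Stress increase at mid-clay by the 2:1 spreading method:
Δσ = qBL/((B+z)(L+z)) = 124×1.7×3.3/((1.7+6.65)(3.3+6.65)) = 8.3729 kPa
Final effective stress: σ'_f = σ'_0 + Δσ = 70.245 + 8.3729 = 78.618 kPa.
Normally consolidated clay, so the full stress increment lies on the virgin compression line:
S_c = C_c·H/(1+e₀)·log₁₀(σ'_f/σ'_0) = 0.36×6.7/(1+0.73)×log₁₀(78.618/70.245)
    = 1.3942 × 0.048907 = 0.06819 m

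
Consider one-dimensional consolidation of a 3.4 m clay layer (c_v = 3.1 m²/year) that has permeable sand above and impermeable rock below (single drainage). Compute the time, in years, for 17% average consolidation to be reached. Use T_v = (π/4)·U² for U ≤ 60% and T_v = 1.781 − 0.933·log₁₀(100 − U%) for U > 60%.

t ≈ 0.0846 years

Drainage path length: H_d = H = 3.4 m (single drainage).
U ≤ 60%: T_v = (π/4)·U² = (π/4)×0.17² = 0.022698.
t = T_v·H_d²/c_v = 0.022698×3.4²/3.1 = 0.08464 years.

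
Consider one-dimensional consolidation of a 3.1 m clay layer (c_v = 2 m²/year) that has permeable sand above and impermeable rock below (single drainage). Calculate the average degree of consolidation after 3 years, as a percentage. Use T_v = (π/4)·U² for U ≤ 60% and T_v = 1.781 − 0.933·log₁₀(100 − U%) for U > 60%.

U ≈ 82.6 %

Drainage path length: H_d = H = 3.1 m (single drainage).
T_v = c_v·t/H_d² = 2×3/3.1² = 0.62435.
T_v = 0.62435 corresponds to the U > 60% branch:
U = 1 − 10^((1.781 − T_v)/0.933)/100 = 0.8263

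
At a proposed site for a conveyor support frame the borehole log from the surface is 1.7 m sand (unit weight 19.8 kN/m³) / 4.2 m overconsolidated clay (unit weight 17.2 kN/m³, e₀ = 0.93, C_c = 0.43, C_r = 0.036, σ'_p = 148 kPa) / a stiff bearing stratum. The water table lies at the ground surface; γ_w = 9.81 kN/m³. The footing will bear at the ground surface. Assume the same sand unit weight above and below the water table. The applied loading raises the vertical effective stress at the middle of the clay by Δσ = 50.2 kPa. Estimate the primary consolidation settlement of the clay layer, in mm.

S_c ≈ 31.8 mm

Mid-depth of clay below the ground surface: z = 1.7 + 4.2/2 = 3.8 m.
Total vertical stress at mid-clay: σ_v = 19.8×1.7 + 17.2×2.1 = 69.78 kPa.
Pore pressure: u = 9.81×(3.8 − 0) = 37.278 kPa.
Initial effective stress: σ'_0 = σ_v − u = 69.78 − 37.278 = 32.502 kPa.
Final effective stress: σ'_f = 32.502 + 50.2 = 82.702 kPa.
σ'_f = 82.702 ≤ σ'_p = 148 kPa, so the clay remains overconsolidated and only the recompression index applies:
S_c = C_r·H/(1+e₀)·log₁₀(σ'_f/σ'_0) = 0.036×4.2/1.93×log₁₀(82.702/32.502)
    = 0.078343 × 0.40561 = 0.03178 m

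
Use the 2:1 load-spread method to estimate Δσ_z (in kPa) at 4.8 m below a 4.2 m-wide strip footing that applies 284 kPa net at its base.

By the 2:1 method the load spreads at 1 horizontal : 2 vertical, so at depth z the loaded area has grown by z in each plan dimension:
Δσ = qB/(B+z) = 284×4.2/(4.2+4.8) = 132.53 kPa

Δσ_z ≈ 133 kPa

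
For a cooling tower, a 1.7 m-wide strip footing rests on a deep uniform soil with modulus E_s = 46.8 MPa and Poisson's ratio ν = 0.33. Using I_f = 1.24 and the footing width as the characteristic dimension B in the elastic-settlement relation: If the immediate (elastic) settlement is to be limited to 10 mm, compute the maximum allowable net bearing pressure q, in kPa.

q ≈ 249 kPa

E_s = 46.8 MPa = 46800 kPa.
S_e = q·B·(1−ν²)/E_s · I_f  ⇒  q = S_e·E_s / (B·(1−ν²)·I_f).
q = 0.01 × 46800 / (1.7 × 0.8911 × 1.24) = 249.1 kPa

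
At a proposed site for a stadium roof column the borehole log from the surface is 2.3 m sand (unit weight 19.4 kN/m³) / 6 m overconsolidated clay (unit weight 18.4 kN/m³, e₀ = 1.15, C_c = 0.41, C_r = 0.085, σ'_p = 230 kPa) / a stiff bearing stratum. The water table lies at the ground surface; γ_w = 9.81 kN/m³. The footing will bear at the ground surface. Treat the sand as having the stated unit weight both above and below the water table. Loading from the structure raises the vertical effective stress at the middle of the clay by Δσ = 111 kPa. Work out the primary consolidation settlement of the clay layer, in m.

Mid-depth of clay below the ground surface: z = 2.3 + 6/2 = 5.3 m.
Total vertical stress at mid-clay: σ_v = 19.4×2.3 + 18.4×3 = 99.82 kPa.
Pore pressure: u = 9.81×(5.3 − 0) = 51.993 kPa.
Initial effective stress: σ'_0 = σ_v − u = 99.82 − 51.993 = 47.827 kPa.
Final effective stress: σ'_f = 47.827 + 111 = 158.83 kPa.
σ'_f = 158.83 ≤ σ'_p = 230 kPa, so the clay remains overconsolidated and only the recompression index applies:
S_c = C_r·H/(1+e₀)·log₁₀(σ'_f/σ'_0) = 0.085×6/2.15×log₁₀(158.83/47.827)
    = 0.23721 × 0.52126 = 0.1236 m

S_c ≈ 0.124 m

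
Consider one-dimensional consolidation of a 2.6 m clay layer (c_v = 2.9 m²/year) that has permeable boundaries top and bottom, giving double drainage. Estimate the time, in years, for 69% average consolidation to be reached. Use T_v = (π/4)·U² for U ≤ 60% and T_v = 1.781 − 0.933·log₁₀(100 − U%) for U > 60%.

t ≈ 0.227 years

Drainage path length: H_d = H/2 = 1.3 m (double drainage).
U > 60%: T_v = 1.781 − 0.933·log₁₀(100 − 69) = 0.38956.
t = T_v·H_d²/c_v = 0.38956×1.3²/2.9 = 0.227 years.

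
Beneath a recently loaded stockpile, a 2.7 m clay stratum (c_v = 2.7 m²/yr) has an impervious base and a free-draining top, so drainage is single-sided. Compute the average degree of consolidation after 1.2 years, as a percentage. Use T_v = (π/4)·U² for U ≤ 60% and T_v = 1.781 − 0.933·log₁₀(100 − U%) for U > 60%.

U ≈ 72.9 %

Drainage path length: H_d = H = 2.7 m (single drainage).
T_v = c_v·t/H_d² = 2.7×1.2/2.7² = 0.44444.
T_v = 0.44444 corresponds to the U > 60% branch:
U = 1 − 10^((1.781 − T_v)/0.933)/100 = 0.7293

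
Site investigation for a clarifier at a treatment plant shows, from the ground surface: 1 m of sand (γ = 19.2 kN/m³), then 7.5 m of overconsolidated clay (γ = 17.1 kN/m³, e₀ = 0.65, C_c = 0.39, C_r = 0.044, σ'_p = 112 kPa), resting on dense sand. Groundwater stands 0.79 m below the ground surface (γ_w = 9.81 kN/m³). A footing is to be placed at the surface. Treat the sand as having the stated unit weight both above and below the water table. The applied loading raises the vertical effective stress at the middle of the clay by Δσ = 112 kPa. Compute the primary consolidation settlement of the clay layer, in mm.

S_c ≈ 338 mm

Mid-depth of clay below the ground surface: z = 1 + 7.5/2 = 4.75 m.
Total vertical stress at mid-clay: σ_v = 19.2×1 + 17.1×3.75 = 83.325 kPa.
Pore pressure: u = 9.81×(4.75 − 0.79) = 38.848 kPa.
Initial effective stress: σ'_0 = σ_v − u = 83.325 − 38.848 = 44.477 kPa.
Final effective stress: σ'_f = 44.477 + 112 = 156.48 kPa.
σ'_f = 156.48 > σ'_p = 112 kPa, so the stress path crosses the preconsolidation pressure — recompression up to σ'_p, then virgin compression beyond:
S_c = H/(1+e₀)·[C_r·log₁₀(σ'_p/σ'_0) + C_c·log₁₀(σ'_f/σ'_p)]
    = 7.5/1.65 × [0.044×log₁₀(112/44.477) + 0.39×log₁₀(156.48/112)]
    = 4.5455 × [0.017648 + 0.056644] = 0.3377 m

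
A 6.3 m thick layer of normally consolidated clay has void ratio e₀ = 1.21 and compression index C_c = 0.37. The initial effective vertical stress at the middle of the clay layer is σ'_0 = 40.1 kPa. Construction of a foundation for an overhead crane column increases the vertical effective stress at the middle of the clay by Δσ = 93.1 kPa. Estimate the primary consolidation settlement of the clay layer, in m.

Final effective stress: σ'_f = σ'_0 + Δσ = 40.1 + 93.1 = 133.2 kPa.
Normally consolidated clay, so the full stress increment lies on the virgin compression line:
S_c = C_c·H/(1+e₀)·log₁₀(σ'_f/σ'_0) = 0.37×6.3/(1+1.21)×log₁₀(133.2/40.1)
    = 1.0548 × 0.52136 = 0.5499 m

S_c ≈ 0.55 m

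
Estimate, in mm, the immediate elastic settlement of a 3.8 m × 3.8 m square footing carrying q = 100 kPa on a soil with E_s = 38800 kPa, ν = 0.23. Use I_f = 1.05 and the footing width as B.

S_e ≈ 9.74 mm

Immediate (elastic) settlement: S_e = q·B·(1−ν²)/E_s · I_f.
S_e = 100 × 3.8 × (1 − 0.23²) / 38800 × 1.05
    = 100 × 3.8 × 0.9471 / 38800 × 1.05
    = 0.00974 m = 9.74 mm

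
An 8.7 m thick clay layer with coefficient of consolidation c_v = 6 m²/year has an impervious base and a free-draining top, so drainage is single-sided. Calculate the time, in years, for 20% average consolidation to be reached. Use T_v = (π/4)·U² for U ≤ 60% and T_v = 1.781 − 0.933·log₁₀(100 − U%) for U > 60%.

Drainage path length: H_d = H = 8.7 m (single drainage).
U ≤ 60%: T_v = (π/4)·U² = (π/4)×0.2² = 0.031416.
t = T_v·H_d²/c_v = 0.031416×8.7²/6 = 0.3963 years.

t ≈ 0.396 years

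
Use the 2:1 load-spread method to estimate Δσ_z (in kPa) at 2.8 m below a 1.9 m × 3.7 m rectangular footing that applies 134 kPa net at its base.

By the 2:1 method the load spreads at 1 horizontal : 2 vertical, so at depth z the loaded area has grown by z in each plan dimension:
Δσ = qBL/((B+z)(L+z)) = 134×1.9×3.7/((1.9+2.8)(3.7+2.8)) = 30.835 kPa

Δσ_z ≈ 30.8 kPa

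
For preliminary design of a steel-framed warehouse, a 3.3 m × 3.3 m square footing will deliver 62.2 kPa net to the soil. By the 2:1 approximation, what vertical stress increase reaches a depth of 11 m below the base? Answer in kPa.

By the 2:1 method the load spreads at 1 horizontal : 2 vertical, so at depth z the loaded area has grown by z in each plan dimension:
Δσ = qBL/((B+z)(L+z)) = 62.2×3.3×3.3/((3.3+11)(3.3+11)) = 3.3124 kPa

Δσ_z ≈ 3.31 kPa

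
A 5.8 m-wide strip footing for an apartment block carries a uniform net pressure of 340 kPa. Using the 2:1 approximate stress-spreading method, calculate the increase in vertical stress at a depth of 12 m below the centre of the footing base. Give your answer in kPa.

Δσ_z ≈ 111 kPa

By the 2:1 method the load spreads at 1 horizontal : 2 vertical, so at depth z the loaded area has grown by z in each plan dimension:
Δσ = qB/(B+z) = 340×5.8/(5.8+12) = 110.79 kPa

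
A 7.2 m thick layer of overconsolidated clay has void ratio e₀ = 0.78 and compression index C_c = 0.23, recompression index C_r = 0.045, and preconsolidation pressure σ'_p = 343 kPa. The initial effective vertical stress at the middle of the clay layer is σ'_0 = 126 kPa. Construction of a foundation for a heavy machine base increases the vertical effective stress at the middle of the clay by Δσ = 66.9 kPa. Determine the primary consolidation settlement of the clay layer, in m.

S_c ≈ 0.0337 m

Final effective stress: σ'_f = 126 + 66.9 = 192.9 kPa.
σ'_f = 192.9 ≤ σ'_p = 343 kPa, so the clay remains overconsolidated and only the recompression index applies:
S_c = C_r·H/(1+e₀)·log₁₀(σ'_f/σ'_0) = 0.045×7.2/1.78×log₁₀(192.9/126)
    = 0.18202 × 0.18496 = 0.03367 m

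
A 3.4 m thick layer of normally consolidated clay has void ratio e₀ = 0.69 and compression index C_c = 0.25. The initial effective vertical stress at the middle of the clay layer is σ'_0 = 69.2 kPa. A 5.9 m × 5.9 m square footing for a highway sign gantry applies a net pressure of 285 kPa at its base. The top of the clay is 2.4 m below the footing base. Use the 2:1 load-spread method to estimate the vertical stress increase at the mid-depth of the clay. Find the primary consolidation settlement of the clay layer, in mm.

S_c ≈ 194 mm

Mid-depth of clay below the footing base: z = 2.4 + 3.4/2 = 4.1 m.
Stress increase at mid-clay by the 2:1 spreading method:
Δσ = qBL/((B+z)(L+z)) = 285×5.9×5.9/((5.9+4.1)(5.9+4.1)) = 99.209 kPa
Final effective stress: σ'_f = σ'_0 + Δσ = 69.2 + 99.209 = 168.41 kPa.
Normally consolidated clay, so the full stress increment lies on the virgin compression line:
S_c = C_c·H/(1+e₀)·log₁₀(σ'_f/σ'_0) = 0.25×3.4/(1+0.69)×log₁₀(168.41/69.2)
    = 0.50296 × 0.38626 = 0.1943 m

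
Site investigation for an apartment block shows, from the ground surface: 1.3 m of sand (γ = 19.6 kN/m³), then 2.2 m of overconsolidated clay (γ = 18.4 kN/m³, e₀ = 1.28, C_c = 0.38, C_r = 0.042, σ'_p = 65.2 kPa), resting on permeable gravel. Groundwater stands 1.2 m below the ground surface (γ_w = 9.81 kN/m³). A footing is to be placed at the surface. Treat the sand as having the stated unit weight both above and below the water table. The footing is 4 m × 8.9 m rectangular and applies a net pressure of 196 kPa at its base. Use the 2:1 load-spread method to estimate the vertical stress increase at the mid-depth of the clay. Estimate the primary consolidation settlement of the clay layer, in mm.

S_c ≈ 122 mm

Mid-depth of clay below the ground surface: z = 1.3 + 2.2/2 = 2.4 m.
Total vertical stress at mid-clay: σ_v = 19.6×1.3 + 18.4×1.1 = 45.72 kPa.
Pore pressure: u = 9.81×(2.4 − 1.2) = 11.772 kPa.
Initial effective stress: σ'_0 = σ_v − u = 45.72 − 11.772 = 33.948 kPa.
Stress increase at mid-clay by the 2:1 spreading method:
Δσ = qBL/((B+z)(L+z)) = 196×4×8.9/((4+2.4)(8.9+2.4)) = 96.482 kPa
Final effective stress: σ'_f = 33.948 + 96.482 = 130.43 kPa.
σ'_f = 130.43 > σ'_p = 65.2 kPa, so the stress path crosses the preconsolidation pressure — recompression up to σ'_p, then virgin compression beyond:
S_c = H/(1+e₀)·[C_r·log₁₀(σ'_p/σ'_0) + C_c·log₁₀(σ'_f/σ'_p)]
    = 2.2/2.28 × [0.042×log₁₀(65.2/33.948) + 0.38×log₁₀(130.43/65.2)]
    = 0.96491 × [0.011904 + 0.11443] = 0.1219 m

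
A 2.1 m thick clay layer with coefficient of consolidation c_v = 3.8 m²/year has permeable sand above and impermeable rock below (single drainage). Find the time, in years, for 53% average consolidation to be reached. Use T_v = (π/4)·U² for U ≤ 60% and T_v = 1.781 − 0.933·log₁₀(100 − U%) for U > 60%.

Drainage path length: H_d = H = 2.1 m (single drainage).
U ≤ 60%: T_v = (π/4)·U² = (π/4)×0.53² = 0.22062.
t = T_v·H_d²/c_v = 0.22062×2.1²/3.8 = 0.256 years.

t ≈ 0.256 years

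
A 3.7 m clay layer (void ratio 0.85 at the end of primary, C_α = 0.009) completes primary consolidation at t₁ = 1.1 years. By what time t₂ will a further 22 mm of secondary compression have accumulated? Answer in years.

S_s = C_α·H/(1+e_p)·log₁₀(t₂/t₁) ⇒ log₁₀(t₂/t₁) = S_s·(1+e_p)/(C_α·H).
log₁₀(t₂/t₁) = 0.022 × (1+0.85) / (0.009×3.7) = 1.222
t₂ = t₁ × 10^1.222 = 1.1 × 16.68 = 18.35 years

t₂ ≈ 18.3 years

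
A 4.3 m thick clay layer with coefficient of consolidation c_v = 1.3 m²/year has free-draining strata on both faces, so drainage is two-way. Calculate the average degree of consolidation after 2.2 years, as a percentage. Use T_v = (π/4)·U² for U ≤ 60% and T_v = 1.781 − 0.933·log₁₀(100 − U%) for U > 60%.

Drainage path length: H_d = H/2 = 2.15 m (double drainage).
T_v = c_v·t/H_d² = 1.3×2.2/2.15² = 0.61871.
T_v = 0.61871 corresponds to the U > 60% branch:
U = 1 − 10^((1.781 − T_v)/0.933)/100 = 0.8239

U ≈ 82.4 %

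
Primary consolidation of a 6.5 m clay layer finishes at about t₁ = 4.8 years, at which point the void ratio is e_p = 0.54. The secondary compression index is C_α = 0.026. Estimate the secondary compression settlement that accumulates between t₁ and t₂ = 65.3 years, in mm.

Secondary compression: S_s = C_α·H/(1+e_p)·log₁₀(t₂/t₁)
S_s = 0.026×6.5/(1+0.54)×log₁₀(65.3/4.8)
    = 0.1097 × 1.134 = 0.1244 m

S_s ≈ 124 mm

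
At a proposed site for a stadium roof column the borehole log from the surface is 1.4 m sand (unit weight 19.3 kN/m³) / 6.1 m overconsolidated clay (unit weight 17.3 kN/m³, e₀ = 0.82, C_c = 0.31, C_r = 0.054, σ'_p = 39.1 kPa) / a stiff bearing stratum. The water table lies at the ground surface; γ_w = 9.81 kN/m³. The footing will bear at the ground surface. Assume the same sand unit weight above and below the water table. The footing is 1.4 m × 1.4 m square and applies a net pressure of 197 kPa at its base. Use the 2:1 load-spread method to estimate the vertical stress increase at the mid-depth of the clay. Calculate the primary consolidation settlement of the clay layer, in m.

Mid-depth of clay below the ground surface: z = 1.4 + 6.1/2 = 4.45 m.
Total vertical stress at mid-clay: σ_v = 19.3×1.4 + 17.3×3.05 = 79.785 kPa.
Pore pressure: u = 9.81×(4.45 − 0) = 43.655 kPa.
Initial effective stress: σ'_0 = σ_v − u = 79.785 − 43.655 = 36.13 kPa.
Stress increase at mid-clay by the 2:1 spreading method:
Δσ = qBL/((B+z)(L+z)) = 197×1.4×1.4/((1.4+4.45)(1.4+4.45)) = 11.283 kPa
Final effective stress: σ'_f = 36.13 + 11.283 = 47.413 kPa.
σ'_f = 47.413 > σ'_p = 39.1 kPa, so the stress path crosses the preconsolidation pressure — recompression up to σ'_p, then virgin compression beyond:
S_c = H/(1+e₀)·[C_r·log₁₀(σ'_p/σ'_0) + C_c·log₁₀(σ'_f/σ'_p)]
    = 6.1/1.82 × [0.054×log₁₀(39.1/36.13) + 0.31×log₁₀(47.413/39.1)]
    = 3.3516 × [0.0018527 + 0.025953] = 0.09319 m

S_c ≈ 0.0932 m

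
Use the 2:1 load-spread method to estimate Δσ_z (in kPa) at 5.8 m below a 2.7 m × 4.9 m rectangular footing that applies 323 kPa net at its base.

Δσ_z ≈ 47 kPa

By the 2:1 method the load spreads at 1 horizontal : 2 vertical, so at depth z the loaded area has grown by z in each plan dimension:
Δσ = qBL/((B+z)(L+z)) = 323×2.7×4.9/((2.7+5.8)(4.9+5.8)) = 46.985 kPa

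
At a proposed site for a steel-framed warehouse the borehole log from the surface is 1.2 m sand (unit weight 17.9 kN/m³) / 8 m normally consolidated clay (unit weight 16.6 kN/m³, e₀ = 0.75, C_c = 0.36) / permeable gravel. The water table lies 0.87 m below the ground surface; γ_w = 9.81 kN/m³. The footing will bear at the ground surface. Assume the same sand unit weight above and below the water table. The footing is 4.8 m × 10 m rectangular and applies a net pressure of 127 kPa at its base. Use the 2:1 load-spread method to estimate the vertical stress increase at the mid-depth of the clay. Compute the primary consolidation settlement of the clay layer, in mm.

S_c ≈ 452 mm

Mid-depth of clay below the ground surface: z = 1.2 + 8/2 = 5.2 m.
Total vertical stress at mid-clay: σ_v = 17.9×1.2 + 16.6×4 = 87.88 kPa.
Pore pressure: u = 9.81×(5.2 − 0.87) = 42.477 kPa.
Initial effective stress: σ'_0 = σ_v − u = 87.88 − 42.477 = 45.403 kPa.
Stress increase at mid-clay by the 2:1 spreading method:
Δσ = qBL/((B+z)(L+z)) = 127×4.8×10/((4.8+5.2)(10+5.2)) = 40.105 kPa
Final effective stress: σ'_f = σ'_0 + Δσ = 45.403 + 40.105 = 85.508 kPa.
Normally consolidated clay, so the full stress increment lies on the virgin compression line:
S_c = C_c·H/(1+e₀)·log₁₀(σ'_f/σ'_0) = 0.36×8/(1+0.75)×log₁₀(85.508/45.403)
    = 1.6457 × 0.27492 = 0.4524 m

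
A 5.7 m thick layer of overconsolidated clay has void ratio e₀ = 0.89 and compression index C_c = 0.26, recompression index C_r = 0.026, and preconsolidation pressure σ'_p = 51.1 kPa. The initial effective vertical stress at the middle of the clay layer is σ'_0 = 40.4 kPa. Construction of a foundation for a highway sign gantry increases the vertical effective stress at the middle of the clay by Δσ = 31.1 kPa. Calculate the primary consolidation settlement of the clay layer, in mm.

S_c ≈ 122 mm

Final effective stress: σ'_f = 40.4 + 31.1 = 71.5 kPa.
σ'_f = 71.5 > σ'_p = 51.1 kPa, so the stress path crosses the preconsolidation pressure — recompression up to σ'_p, then virgin compression beyond:
S_c = H/(1+e₀)·[C_r·log₁₀(σ'_p/σ'_0) + C_c·log₁₀(σ'_f/σ'_p)]
    = 5.7/1.89 × [0.026×log₁₀(51.1/40.4) + 0.26×log₁₀(71.5/51.1)]
    = 3.0159 × [0.002653 + 0.03793] = 0.1224 m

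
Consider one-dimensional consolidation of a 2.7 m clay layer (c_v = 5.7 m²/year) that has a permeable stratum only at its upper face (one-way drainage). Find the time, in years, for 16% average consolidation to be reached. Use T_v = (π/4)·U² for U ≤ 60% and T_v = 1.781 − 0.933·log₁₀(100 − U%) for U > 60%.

Drainage path length: H_d = H = 2.7 m (single drainage).
U ≤ 60%: T_v = (π/4)·U² = (π/4)×0.16² = 0.020106.
t = T_v·H_d²/c_v = 0.020106×2.7²/5.7 = 0.02571 years.

t ≈ 0.0257 years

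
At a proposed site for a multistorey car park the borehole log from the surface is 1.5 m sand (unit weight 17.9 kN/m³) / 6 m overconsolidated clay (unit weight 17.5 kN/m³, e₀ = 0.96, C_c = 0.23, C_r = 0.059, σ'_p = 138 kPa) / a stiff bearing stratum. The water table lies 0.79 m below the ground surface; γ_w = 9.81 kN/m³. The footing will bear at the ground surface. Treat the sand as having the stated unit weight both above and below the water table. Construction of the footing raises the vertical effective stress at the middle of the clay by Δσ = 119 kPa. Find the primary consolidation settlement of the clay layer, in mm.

S_c ≈ 140 mm

Mid-depth of clay below the ground surface: z = 1.5 + 6/2 = 4.5 m.
Total vertical stress at mid-clay: σ_v = 17.9×1.5 + 17.5×3 = 79.35 kPa.
Pore pressure: u = 9.81×(4.5 − 0.79) = 36.395 kPa.
Initial effective stress: σ'_0 = σ_v − u = 79.35 − 36.395 = 42.955 kPa.
Final effective stress: σ'_f = 42.955 + 119 = 161.95 kPa.
σ'_f = 161.95 > σ'_p = 138 kPa, so the stress path crosses the preconsolidation pressure — recompression up to σ'_p, then virgin compression beyond:
S_c = H/(1+e₀)·[C_r·log₁₀(σ'_p/σ'_0) + C_c·log₁₀(σ'_f/σ'_p)]
    = 6/1.96 × [0.059×log₁₀(138/42.955) + 0.23×log₁₀(161.95/138)]
    = 3.0612 × [0.029905 + 0.015985] = 0.1405 m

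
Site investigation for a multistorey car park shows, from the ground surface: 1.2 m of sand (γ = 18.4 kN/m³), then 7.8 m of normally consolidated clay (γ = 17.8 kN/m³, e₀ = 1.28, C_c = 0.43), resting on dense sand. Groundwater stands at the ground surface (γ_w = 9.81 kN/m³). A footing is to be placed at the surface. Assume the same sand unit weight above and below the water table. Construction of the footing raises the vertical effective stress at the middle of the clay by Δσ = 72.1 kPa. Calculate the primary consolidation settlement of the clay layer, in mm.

S_c ≈ 644 mm

Mid-depth of clay below the ground surface: z = 1.2 + 7.8/2 = 5.1 m.
Total vertical stress at mid-clay: σ_v = 18.4×1.2 + 17.8×3.9 = 91.5 kPa.
Pore pressure: u = 9.81×(5.1 − 0) = 50.031 kPa.
Initial effective stress: σ'_0 = σ_v − u = 91.5 − 50.031 = 41.469 kPa.
Final effective stress: σ'_f = σ'_0 + Δσ = 41.469 + 72.1 = 113.57 kPa.
Normally consolidated clay, so the full stress increment lies on the virgin compression line:
S_c = C_c·H/(1+e₀)·log₁₀(σ'_f/σ'_0) = 0.43×7.8/(1+1.28)×log₁₀(113.57/41.469)
    = 1.4711 × 0.43754 = 0.6437 m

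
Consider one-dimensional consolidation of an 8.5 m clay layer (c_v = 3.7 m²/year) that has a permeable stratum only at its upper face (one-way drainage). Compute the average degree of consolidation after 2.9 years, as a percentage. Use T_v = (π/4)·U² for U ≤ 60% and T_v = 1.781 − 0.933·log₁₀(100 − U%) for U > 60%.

Drainage path length: H_d = H = 8.5 m (single drainage).
T_v = c_v·t/H_d² = 3.7×2.9/8.5² = 0.14851.
T_v = 0.14851 corresponds to the U ≤ 60% branch:
U = √(4T_v/π) = 0.4348

U ≈ 43.5 %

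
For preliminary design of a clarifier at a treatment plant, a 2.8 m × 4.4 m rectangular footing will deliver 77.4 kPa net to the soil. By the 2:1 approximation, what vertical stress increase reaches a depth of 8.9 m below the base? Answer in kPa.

Δσ_z ≈ 6.13 kPa

By the 2:1 method the load spreads at 1 horizontal : 2 vertical, so at depth z the loaded area has grown by z in each plan dimension:
Δσ = qBL/((B+z)(L+z)) = 77.4×2.8×4.4/((2.8+8.9)(4.4+8.9)) = 6.1279 kPa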